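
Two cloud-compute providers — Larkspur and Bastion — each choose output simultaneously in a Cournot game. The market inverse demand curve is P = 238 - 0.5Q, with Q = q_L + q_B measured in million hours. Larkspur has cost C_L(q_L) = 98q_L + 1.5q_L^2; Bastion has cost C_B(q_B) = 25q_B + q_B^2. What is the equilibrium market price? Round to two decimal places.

Larkspur's profit: π_L = (238 - 0.5Q)q_L - (98q_L + (3/2)q_L²). Setting ∂π_L/∂q_L = 0: 140 - 4q_L - (1/2)(q_B) = 0.
Bastion's profit: π_B = (238 - 0.5Q)q_B - (25q_B + q_B²). Setting ∂π_B/∂q_B = 0: 213 - 3q_B - (1/2)(q_L) = 0.
So q_L = (140 - (1/2)q_B)/4 and q_B = (213 - (1/2)q_L)/3.
Solving the pair: q_L = 1254/47, q_B = 66.5532.
Total output Q = 93.2340, so price P = 238 - (1/2)·93.2340 = 191.3830.

191.38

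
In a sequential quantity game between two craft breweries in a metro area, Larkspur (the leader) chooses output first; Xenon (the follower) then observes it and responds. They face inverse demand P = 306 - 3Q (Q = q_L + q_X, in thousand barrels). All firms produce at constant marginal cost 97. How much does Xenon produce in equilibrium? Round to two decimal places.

The follower Xenon best-responds to any q_L: π_X = (306 - 3Q)q_X - 97q_X.
∂π_X/∂q_X = 209 - 3q_L - 6q_X = 0 gives the reaction function q_X = (209 - 3q_L)/6.
The leader anticipates this reaction. Substituting into P = 306 - 3Q gives P = 403/2 - (3/2)q_L, so π_L = (403/2 - (3/2)q_L)q_L - 97q_L.
The leader's first-order condition 209/2 - 3q_L = 0 yields q_L = 209/6.
Then q_X = (209 - 3·(209/6))/6 = 209/12.

17.42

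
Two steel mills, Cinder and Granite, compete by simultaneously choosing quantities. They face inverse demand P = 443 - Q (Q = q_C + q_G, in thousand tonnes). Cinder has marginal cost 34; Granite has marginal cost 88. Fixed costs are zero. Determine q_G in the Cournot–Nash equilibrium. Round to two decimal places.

100.33

Cinder's profit: π_C = (443 - Q)q_C - (34q_C). Setting ∂π_C/∂q_C = 0: 409 - 2q_C - (q_G) = 0.
Granite's profit: π_G = (443 - Q)q_G - (88q_G). Setting ∂π_G/∂q_G = 0: 355 - 2q_G - (q_C) = 0.
So q_C = (409 - q_G)/2 and q_G = (355 - q_C)/2.
Solving the pair: q_C = 463/3, q_G = 301/3.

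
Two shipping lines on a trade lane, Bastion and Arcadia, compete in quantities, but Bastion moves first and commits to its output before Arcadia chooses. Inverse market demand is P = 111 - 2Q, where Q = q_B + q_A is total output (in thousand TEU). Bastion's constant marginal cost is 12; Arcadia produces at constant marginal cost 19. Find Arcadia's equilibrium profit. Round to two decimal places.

The follower Arcadia best-responds to any q_B: π_A = (111 - 2Q)q_A - 19q_A.
Follower FOC: 92 - 2q_B - 4q_A = 0, so q_A(q_B) = (92 - 2q_B)/4.
The leader anticipates this reaction. Substituting into P = 111 - 2Q gives P = 65 - q_B, so π_B = (65 - q_B)q_B - 12q_B.
The leader's first-order condition 53 - 2q_B = 0 yields q_B = 53/2.
Then q_A = (92 - 2·(53/2))/4 = 39/4.
Price P = 111 - 2·(145/4) = 77/2.
Arcadia's profit: (77/2 - 19)·(39/4) = 1521/8.

190.13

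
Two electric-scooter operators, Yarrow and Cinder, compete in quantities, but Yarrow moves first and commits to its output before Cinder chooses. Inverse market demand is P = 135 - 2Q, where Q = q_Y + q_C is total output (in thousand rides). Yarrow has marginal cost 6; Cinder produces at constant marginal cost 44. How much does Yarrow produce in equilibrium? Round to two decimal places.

41.75

Solve by backward induction. Given q_Y, the follower Cinder maximises π_C = (135 - 2q_Y - 2q_C)q_C - 44q_C.
Follower FOC: 91 - 2q_Y - 4q_C = 0, so q_C(q_Y) = (91 - 2q_Y)/4.
Yarrow substitutes q_C(q_Y) into its own profit: π_Y = q_Y(135 - 2q_Y - (91 - 2q_Y)/2) - 6q_Y = (179/2 - q_Y)q_Y - 6q_Y.
Leader FOC: 167/2 - 2q_Y = 0, so q_Y = 167/4.
Then q_C = (91 - 2·(167/4))/4 = 15/8.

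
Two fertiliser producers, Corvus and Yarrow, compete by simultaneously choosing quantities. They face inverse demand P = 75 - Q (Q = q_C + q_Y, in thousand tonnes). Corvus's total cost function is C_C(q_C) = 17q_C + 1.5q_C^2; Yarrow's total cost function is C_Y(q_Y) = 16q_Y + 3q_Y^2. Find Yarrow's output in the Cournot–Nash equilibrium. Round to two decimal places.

6.08

Corvus's profit: π_C = (75 - Q)q_C - (17q_C + (3/2)q_C²). Setting ∂π_C/∂q_C = 0: 58 - 5q_C - (q_Y) = 0.
Yarrow's profit: π_Y = (75 - Q)q_Y - (16q_Y + 3q_Y²). Setting ∂π_Y/∂q_Y = 0: 59 - 8q_Y - (q_C) = 0.
Best responses: q_C = (58 - q_Y)/5, q_Y = (59 - q_C)/8.
Substituting one into the other gives q_C = 135/13 and q_Y = 79/13.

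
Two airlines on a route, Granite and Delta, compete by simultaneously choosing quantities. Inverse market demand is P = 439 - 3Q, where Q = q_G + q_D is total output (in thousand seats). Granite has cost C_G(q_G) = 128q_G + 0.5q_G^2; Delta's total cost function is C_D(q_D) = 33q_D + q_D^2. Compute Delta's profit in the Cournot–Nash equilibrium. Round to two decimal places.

Granite's profit: π_G = (439 - 3Q)q_G - (128q_G + (1/2)q_G²). Setting ∂π_G/∂q_G = 0: 311 - 7q_G - 3(q_D) = 0.
Delta's profit: π_D = (439 - 3Q)q_D - (33q_D + q_D²). Setting ∂π_D/∂q_D = 0: 406 - 8q_D - 3(q_G) = 0.
Best responses: q_G = (311 - 3q_D)/7, q_D = (406 - 3q_G)/8.
Solving the pair: q_G = 1270/47, q_D = 1909/47.
Price P = 439 - 3·67.6383 = 236.0851.
Delta's profit: 236.0851·(1909/47) - 33·(1909/47) - (1909/47)² = 6598.9697.

6598.97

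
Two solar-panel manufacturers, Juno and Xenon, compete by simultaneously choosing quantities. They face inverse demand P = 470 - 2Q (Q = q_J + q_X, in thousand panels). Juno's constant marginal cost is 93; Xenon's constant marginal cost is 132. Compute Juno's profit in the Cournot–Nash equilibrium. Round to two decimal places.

Juno's profit: π_J = (470 - 2Q)q_J - (93q_J). Setting ∂π_J/∂q_J = 0: 377 - 4q_J - 2(q_X) = 0.
Xenon's profit: π_X = (470 - 2Q)q_X - (132q_X). Setting ∂π_X/∂q_X = 0: 338 - 4q_X - 2(q_J) = 0.
So q_J = (377 - 2q_X)/4 and q_X = (338 - 2q_J)/4.
Solving the pair: q_J = 208/3, q_X = 299/6.
Price P = 470 - 2·(715/6) = 695/3.
Juno's profit: (695/3 - 93)·(208/3) = 9614.2222.

9614.22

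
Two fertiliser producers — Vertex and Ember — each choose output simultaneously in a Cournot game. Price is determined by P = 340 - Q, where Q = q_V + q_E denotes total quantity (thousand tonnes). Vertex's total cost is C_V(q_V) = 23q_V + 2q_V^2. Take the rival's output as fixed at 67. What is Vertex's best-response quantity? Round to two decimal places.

With the rival's output fixed at 67, Vertex's profit is π_V = (340 - 67 - q_V)q_V - (23q_V + 2q_V²) = (273 - q_V)q_V - (23q_V + 2q_V²).
∂π_V/∂q_V = 250 - 6q_V = 0, so q_V = 125/3.

41.67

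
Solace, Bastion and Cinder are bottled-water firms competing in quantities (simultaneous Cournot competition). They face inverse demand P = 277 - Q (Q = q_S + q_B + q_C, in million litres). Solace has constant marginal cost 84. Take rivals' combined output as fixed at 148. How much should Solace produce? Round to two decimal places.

With rivals' combined output fixed at 148, Solace's profit is π_S = (277 - 148 - q_S)q_S - (84q_S) = (129 - q_S)q_S - (84q_S).
∂π_S/∂q_S = 45 - 2q_S = 0, so q_S = 45/2.

22.50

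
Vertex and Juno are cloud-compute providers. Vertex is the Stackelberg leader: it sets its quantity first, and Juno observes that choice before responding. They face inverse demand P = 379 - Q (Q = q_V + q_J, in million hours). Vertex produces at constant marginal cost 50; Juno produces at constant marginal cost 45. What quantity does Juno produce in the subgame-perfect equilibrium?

86

Solve by backward induction. Given q_V, the follower Juno maximises π_J = (379 - q_V - q_J)q_J - 45q_J.
Follower FOC: 334 - q_V - 2q_J = 0, so q_J(q_V) = (334 - q_V)/2.
Vertex substitutes q_J(q_V) into its own profit: π_V = q_V(379 - q_V - (334 - q_V)/2) - 50q_V = (212 - (1/2)q_V)q_V - 50q_V.
Maximising: ∂π_V/∂q_V = 162 - q_V = 0, giving q_V = 162.
Then q_J = (334 - 162)/2 = 86.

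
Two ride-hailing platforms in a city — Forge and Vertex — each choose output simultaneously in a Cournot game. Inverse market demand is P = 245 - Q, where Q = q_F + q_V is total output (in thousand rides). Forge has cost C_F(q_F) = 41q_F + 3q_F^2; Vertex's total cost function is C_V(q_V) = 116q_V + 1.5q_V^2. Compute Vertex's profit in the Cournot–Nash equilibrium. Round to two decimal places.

1126.86

Forge's profit: π_F = (245 - Q)q_F - (41q_F + 3q_F²). Setting ∂π_F/∂q_F = 0: 204 - 8q_F - (q_V) = 0.
Vertex's first-order condition: 129 - 5q_V - (q_F) = 0.
Best responses: q_F = (204 - q_V)/8, q_V = (129 - q_F)/5.
Substituting one into the other gives q_F = 297/13 and q_V = 276/13.
Price P = 245 - 573/13 = 200.9231.
Vertex's profit: 200.9231·(276/13) - 116·(276/13) - (3/2)(276/13)² = 1126.8639.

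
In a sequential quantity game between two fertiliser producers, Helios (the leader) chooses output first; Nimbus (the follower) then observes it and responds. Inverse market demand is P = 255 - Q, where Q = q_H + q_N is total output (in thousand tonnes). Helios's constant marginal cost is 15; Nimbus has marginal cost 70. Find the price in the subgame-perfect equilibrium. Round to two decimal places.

88.75

The follower Nimbus best-responds to any q_H: π_N = (255 - Q)q_N - 70q_N.
∂π_N/∂q_N = 185 - q_H - 2q_N = 0 gives the reaction function q_N = (185 - q_H)/2.
Helios substitutes q_N(q_H) into its own profit: π_H = q_H(255 - q_H - (185 - q_H)/2) - 15q_H = (325/2 - (1/2)q_H)q_H - 15q_H.
Maximising: ∂π_H/∂q_H = 295/2 - q_H = 0, giving q_H = 295/2.
Then q_N = (185 - 295/2)/2 = 75/4.
Total output Q = 665/4, so price P = 255 - 665/4 = 355/4.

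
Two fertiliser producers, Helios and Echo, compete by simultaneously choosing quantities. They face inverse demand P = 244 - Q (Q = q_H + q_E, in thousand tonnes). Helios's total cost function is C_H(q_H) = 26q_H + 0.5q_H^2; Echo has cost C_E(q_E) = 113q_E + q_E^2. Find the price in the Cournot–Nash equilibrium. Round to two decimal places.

160.73

Helios's profit: π_H = (244 - Q)q_H - (26q_H + (1/2)q_H²). Setting ∂π_H/∂q_H = 0: 218 - 3q_H - (q_E) = 0.
Echo's profit: π_E = (244 - Q)q_E - (113q_E + q_E²). Setting ∂π_E/∂q_E = 0: 131 - 4q_E - (q_H) = 0.
Rearranging gives the reaction functions q_H = (218 - q_E)/3 and q_E = (131 - q_H)/4.
Solving the pair: q_H = 741/11, q_E = 175/11.
Total output Q = 916/11, so price P = 244 - 916/11 = 1768/11.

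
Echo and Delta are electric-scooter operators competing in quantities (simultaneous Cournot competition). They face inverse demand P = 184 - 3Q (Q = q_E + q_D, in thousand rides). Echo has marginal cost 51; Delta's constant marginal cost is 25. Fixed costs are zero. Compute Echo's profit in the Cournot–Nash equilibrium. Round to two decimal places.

424.04

Echo's profit: π_E = (184 - 3Q)q_E - (51q_E). Setting ∂π_E/∂q_E = 0: 133 - 6q_E - 3(q_D) = 0.
Delta's profit: π_D = (184 - 3Q)q_D - (25q_D). Setting ∂π_D/∂q_D = 0: 159 - 6q_D - 3(q_E) = 0.
Best responses: q_E = (133 - 3q_D)/6, q_D = (159 - 3q_E)/6.
Solving the pair: q_E = 107/9, q_D = 185/9.
Price P = 184 - 3·(292/9) = 260/3.
Echo's profit: (260/3 - 51)·(107/9) = 424.0370.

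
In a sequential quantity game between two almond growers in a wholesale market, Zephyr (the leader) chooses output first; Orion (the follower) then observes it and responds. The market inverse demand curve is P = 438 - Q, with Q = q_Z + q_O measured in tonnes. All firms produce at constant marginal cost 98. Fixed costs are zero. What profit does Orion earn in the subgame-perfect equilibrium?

7225

Solve by backward induction. Given q_Z, the follower Orion maximises π_O = (438 - q_Z - q_O)q_O - 98q_O.
∂π_O/∂q_O = 340 - q_Z - 2q_O = 0 gives the reaction function q_O = (340 - q_Z)/2.
The leader anticipates this reaction. Substituting into P = 438 - Q gives P = 268 - (1/2)q_Z, so π_Z = (268 - (1/2)q_Z)q_Z - 98q_Z.
Leader FOC: 170 - q_Z = 0, so q_Z = 170.
Then q_O = (340 - 170)/2 = 85.
Price P = 438 - 255 = 183.
Orion's profit: (183 - 98)·85 = 7225.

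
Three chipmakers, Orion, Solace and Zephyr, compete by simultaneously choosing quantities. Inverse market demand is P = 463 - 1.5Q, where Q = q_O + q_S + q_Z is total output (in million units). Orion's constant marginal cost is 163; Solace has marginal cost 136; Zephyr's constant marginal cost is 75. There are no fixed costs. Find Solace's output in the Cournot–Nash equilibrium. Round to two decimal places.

48.83

Orion's profit: π_O = (463 - 1.5Q)q_O - (163q_O). Setting ∂π_O/∂q_O = 0: 300 - 3q_O - (3/2)(q_S + q_Z) = 0.
Solace's profit: π_S = (463 - 1.5Q)q_S - (136q_S). Setting ∂π_S/∂q_S = 0: 327 - 3q_S - (3/2)(q_O + q_Z) = 0.
Zephyr's profit: π_Z = (463 - 1.5Q)q_Z - (75q_Z). Setting ∂π_Z/∂q_Z = 0: 388 - 3q_Z - (3/2)(q_O + q_S) = 0.
Adding the 3 first-order conditions: 1015 − 6Q = 0, so Q = 1015/6.
Back-substituting: q_O = (300 − 1015/4)/(3/2) = 185/6, q_S = (327 − 1015/4)/(3/2) = 293/6, q_Z = (388 − 1015/4)/(3/2) = 179/2.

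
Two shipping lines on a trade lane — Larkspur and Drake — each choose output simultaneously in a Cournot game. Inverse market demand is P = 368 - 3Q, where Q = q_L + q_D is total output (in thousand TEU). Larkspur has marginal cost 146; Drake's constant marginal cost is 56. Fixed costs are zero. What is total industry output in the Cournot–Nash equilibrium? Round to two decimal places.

Larkspur's profit: π_L = (368 - 3Q)q_L - (146q_L). Setting ∂π_L/∂q_L = 0: 222 - 6q_L - 3(q_D) = 0.
Drake's first-order condition: 312 - 6q_D - 3(q_L) = 0.
Best responses: q_L = (222 - 3q_D)/6, q_D = (312 - 3q_L)/6.
Solving the pair: q_L = 44/3, q_D = 134/3.
Total output Q = 44/3 + 134/3 = 178/3.

59.33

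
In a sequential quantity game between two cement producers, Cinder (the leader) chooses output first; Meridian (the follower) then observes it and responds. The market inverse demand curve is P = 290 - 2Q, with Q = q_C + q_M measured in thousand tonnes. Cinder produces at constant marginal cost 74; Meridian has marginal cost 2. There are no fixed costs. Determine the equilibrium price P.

Solve by backward induction. Given q_C, the follower Meridian maximises π_M = (290 - 2q_C - 2q_M)q_M - 2q_M.
∂π_M/∂q_M = 288 - 2q_C - 4q_M = 0 gives the reaction function q_M = (288 - 2q_C)/4.
The leader anticipates this reaction. Substituting into P = 290 - 2Q gives P = 146 - q_C, so π_C = (146 - q_C)q_C - 74q_C.
Leader FOC: 72 - 2q_C = 0, so q_C = 36.
Then q_M = (288 - 2·36)/4 = 54.
Total output Q = 90, so price P = 290 - 2·90 = 110.

110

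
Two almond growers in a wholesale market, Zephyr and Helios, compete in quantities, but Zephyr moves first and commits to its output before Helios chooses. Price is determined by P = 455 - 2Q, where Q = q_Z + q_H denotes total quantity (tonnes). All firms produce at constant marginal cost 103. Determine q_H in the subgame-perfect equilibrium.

44

Solve by backward induction. Given q_Z, the follower Helios maximises π_H = (455 - 2q_Z - 2q_H)q_H - 103q_H.
∂π_H/∂q_H = 352 - 2q_Z - 4q_H = 0 gives the reaction function q_H = (352 - 2q_Z)/4.
Zephyr substitutes q_H(q_Z) into its own profit: π_Z = q_Z(455 - 2q_Z - (352 - 2q_Z)/2) - 103q_Z = (279 - q_Z)q_Z - 103q_Z.
The leader's first-order condition 176 - 2q_Z = 0 yields q_Z = 88.
Then q_H = (352 - 2·88)/4 = 44.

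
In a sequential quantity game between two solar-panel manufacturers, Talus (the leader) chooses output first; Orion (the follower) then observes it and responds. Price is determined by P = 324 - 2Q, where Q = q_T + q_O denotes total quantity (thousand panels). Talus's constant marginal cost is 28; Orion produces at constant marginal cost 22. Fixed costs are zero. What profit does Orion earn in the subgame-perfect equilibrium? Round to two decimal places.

3081.13

Solve by backward induction. Given q_T, the follower Orion maximises π_O = (324 - 2q_T - 2q_O)q_O - 22q_O.
Setting the follower's marginal profit to zero, 302 - 2q_T - 4q_O = 0, i.e. q_O = (302 - 2q_T)/4.
The leader anticipates this reaction. Substituting into P = 324 - 2Q gives P = 173 - q_T, so π_T = (173 - q_T)q_T - 28q_T.
The leader's first-order condition 145 - 2q_T = 0 yields q_T = 145/2.
Then q_O = (302 - 2·(145/2))/4 = 157/4.
Price P = 324 - 2·(447/4) = 201/2.
Orion's profit: (201/2 - 22)·(157/4) = 3081.1250.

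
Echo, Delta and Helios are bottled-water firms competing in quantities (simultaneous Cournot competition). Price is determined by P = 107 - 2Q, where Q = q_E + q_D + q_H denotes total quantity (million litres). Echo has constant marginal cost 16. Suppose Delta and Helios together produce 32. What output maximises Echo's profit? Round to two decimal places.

With rivals' combined output fixed at 32, Echo's profit is π_E = (107 - 2·32 - 2q_E)q_E - (16q_E) = (43 - 2q_E)q_E - (16q_E).
∂π_E/∂q_E = 27 - 4q_E = 0, so q_E = 27/4.

6.75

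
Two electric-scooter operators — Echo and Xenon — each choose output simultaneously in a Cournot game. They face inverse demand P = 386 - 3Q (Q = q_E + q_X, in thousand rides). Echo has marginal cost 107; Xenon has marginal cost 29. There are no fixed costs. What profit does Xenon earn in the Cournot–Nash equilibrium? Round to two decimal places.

7008.33

Echo's profit: π_E = (386 - 3Q)q_E - (107q_E). Setting ∂π_E/∂q_E = 0: 279 - 6q_E - 3(q_X) = 0.
Xenon's profit: π_X = (386 - 3Q)q_X - (29q_X). Setting ∂π_X/∂q_X = 0: 357 - 6q_X - 3(q_E) = 0.
Rearranging gives the reaction functions q_E = (279 - 3q_X)/6 and q_X = (357 - 3q_E)/6.
Solving the pair: q_E = 67/3, q_X = 145/3.
Price P = 386 - 3·(212/3) = 174.
Xenon's profit: (174 - 29)·(145/3) = 7008.3333.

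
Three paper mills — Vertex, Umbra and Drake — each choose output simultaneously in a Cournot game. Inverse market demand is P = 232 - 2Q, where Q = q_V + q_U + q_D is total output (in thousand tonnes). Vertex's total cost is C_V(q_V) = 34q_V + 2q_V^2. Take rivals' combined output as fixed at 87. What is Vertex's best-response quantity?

3

With rivals' combined output fixed at 87, Vertex's profit is π_V = (232 - 2·87 - 2q_V)q_V - (34q_V + 2q_V²) = (58 - 2q_V)q_V - (34q_V + 2q_V²).
∂π_V/∂q_V = 24 - 8q_V = 0, so q_V = 3.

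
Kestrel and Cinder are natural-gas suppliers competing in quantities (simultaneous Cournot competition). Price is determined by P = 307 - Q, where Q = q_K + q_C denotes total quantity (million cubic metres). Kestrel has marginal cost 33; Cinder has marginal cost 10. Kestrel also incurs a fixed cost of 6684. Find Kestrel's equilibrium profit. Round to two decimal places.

Kestrel's profit: π_K = (307 - Q)q_K - (33q_K). Setting ∂π_K/∂q_K = 0: 274 - 2q_K - (q_C) = 0.
Cinder's profit: π_C = (307 - Q)q_C - (10q_C). Setting ∂π_C/∂q_C = 0: 297 - 2q_C - (q_K) = 0.
So q_K = (274 - q_C)/2 and q_C = (297 - q_K)/2.
Substituting one into the other gives q_K = 251/3 and q_C = 320/3.
Price P = 307 - 571/3 = 350/3.
Kestrel's profit: (350/3 - 33)·(251/3) - 6684 = 316.1111.

316.11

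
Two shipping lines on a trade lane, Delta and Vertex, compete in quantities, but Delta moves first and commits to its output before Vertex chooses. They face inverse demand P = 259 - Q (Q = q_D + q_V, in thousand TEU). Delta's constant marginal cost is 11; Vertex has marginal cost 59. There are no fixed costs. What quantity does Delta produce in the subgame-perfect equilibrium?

148

The follower Vertex best-responds to any q_D: π_V = (259 - Q)q_V - 59q_V.
∂π_V/∂q_V = 200 - q_D - 2q_V = 0 gives the reaction function q_V = (200 - q_D)/2.
The leader anticipates this reaction. Substituting into P = 259 - Q gives P = 159 - (1/2)q_D, so π_D = (159 - (1/2)q_D)q_D - 11q_D.
The leader's first-order condition 148 - q_D = 0 yields q_D = 148.
Then q_V = (200 - 148)/2 = 26.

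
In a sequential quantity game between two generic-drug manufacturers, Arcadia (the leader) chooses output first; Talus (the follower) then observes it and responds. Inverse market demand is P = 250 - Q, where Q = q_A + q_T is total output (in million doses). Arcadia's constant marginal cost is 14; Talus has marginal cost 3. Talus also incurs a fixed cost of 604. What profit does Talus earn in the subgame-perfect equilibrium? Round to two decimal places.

Solve by backward induction. Given q_A, the follower Talus maximises π_T = (250 - q_A - q_T)q_T - 3q_T.
Follower FOC: 247 - q_A - 2q_T = 0, so q_T(q_A) = (247 - q_A)/2.
The leader anticipates this reaction. Substituting into P = 250 - Q gives P = 253/2 - (1/2)q_A, so π_A = (253/2 - (1/2)q_A)q_A - 14q_A.
Maximising: ∂π_A/∂q_A = 225/2 - q_A = 0, giving q_A = 225/2.
Then q_T = (247 - 225/2)/2 = 269/4.
Price P = 250 - 719/4 = 281/4.
Talus's profit: (281/4 - 3)·(269/4) - 604 = 3918.5625.

3918.56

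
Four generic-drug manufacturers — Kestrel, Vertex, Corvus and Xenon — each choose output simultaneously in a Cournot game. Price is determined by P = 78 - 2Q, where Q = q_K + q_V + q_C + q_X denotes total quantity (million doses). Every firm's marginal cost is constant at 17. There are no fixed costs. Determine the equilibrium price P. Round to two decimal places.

A representative firm's profit is π_i = q_i(78 - 2Q) - 17q_i.
First-order condition (treating rivals' output as given): 61 - 4q_i - 2·Σ_{j≠i} q_j = 0.
With identical firms every q_j equals q_i, so Σ_{j≠i} q_j = 3q_i and 61 = 10q_i, giving q_i = 61/10.
Total output Q = 122/5, so price P = 78 - 2·(122/5) = 146/5.

29.20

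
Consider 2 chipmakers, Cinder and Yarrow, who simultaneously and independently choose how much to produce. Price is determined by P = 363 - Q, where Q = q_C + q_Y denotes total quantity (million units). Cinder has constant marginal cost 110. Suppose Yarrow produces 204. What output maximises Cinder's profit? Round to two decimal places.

24.50

With the rival's output fixed at 204, Cinder's profit is π_C = (363 - 204 - q_C)q_C - (110q_C) = (159 - q_C)q_C - (110q_C).
∂π_C/∂q_C = 49 - 2q_C = 0, so q_C = 49/2.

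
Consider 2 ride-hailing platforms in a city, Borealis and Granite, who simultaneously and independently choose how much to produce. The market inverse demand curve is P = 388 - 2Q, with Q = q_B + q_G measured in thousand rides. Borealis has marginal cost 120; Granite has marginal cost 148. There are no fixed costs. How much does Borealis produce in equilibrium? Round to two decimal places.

Borealis's profit: π_B = (388 - 2Q)q_B - (120q_B). Setting ∂π_B/∂q_B = 0: 268 - 4q_B - 2(q_G) = 0.
Granite's profit: π_G = (388 - 2Q)q_G - (148q_G). Setting ∂π_G/∂q_G = 0: 240 - 4q_G - 2(q_B) = 0.
Rearranging gives the reaction functions q_B = (268 - 2q_G)/4 and q_G = (240 - 2q_B)/4.
Solving the pair: q_B = 148/3, q_G = 106/3.

49.33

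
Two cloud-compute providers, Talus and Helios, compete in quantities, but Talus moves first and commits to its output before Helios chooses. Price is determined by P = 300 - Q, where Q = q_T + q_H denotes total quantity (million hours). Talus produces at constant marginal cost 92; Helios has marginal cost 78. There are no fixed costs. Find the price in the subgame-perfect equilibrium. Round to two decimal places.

140.50

Solve by backward induction. Given q_T, the follower Helios maximises π_H = (300 - q_T - q_H)q_H - 78q_H.
∂π_H/∂q_H = 222 - q_T - 2q_H = 0 gives the reaction function q_H = (222 - q_T)/2.
The leader anticipates this reaction. Substituting into P = 300 - Q gives P = 189 - (1/2)q_T, so π_T = (189 - (1/2)q_T)q_T - 92q_T.
The leader's first-order condition 97 - q_T = 0 yields q_T = 97.
Then q_H = (222 - 97)/2 = 125/2.
Total output Q = 319/2, so price P = 300 - 319/2 = 281/2.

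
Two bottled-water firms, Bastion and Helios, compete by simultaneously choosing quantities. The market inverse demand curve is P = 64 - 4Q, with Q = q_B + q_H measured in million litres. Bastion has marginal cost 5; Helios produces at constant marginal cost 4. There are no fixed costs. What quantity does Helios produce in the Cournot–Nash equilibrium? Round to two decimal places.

5.08

Bastion's profit: π_B = (64 - 4Q)q_B - (5q_B). Setting ∂π_B/∂q_B = 0: 59 - 8q_B - 4(q_H) = 0.
Helios's first-order condition: 60 - 8q_H - 4(q_B) = 0.
So q_B = (59 - 4q_H)/8 and q_H = (60 - 4q_B)/8.
Solving the pair: q_B = 29/6, q_H = 61/12.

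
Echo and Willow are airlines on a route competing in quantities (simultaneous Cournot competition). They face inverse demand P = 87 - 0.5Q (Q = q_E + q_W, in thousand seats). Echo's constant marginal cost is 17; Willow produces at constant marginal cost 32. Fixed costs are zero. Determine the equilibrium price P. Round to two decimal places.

Echo's profit: π_E = (87 - 0.5Q)q_E - (17q_E). Setting ∂π_E/∂q_E = 0: 70 - q_E - (1/2)(q_W) = 0.
Willow's profit: π_W = (87 - 0.5Q)q_W - (32q_W). Setting ∂π_W/∂q_W = 0: 55 - q_W - (1/2)(q_E) = 0.
So q_E = (70 - (1/2)q_W) and q_W = (55 - (1/2)q_E).
Solving the pair: q_E = 170/3, q_W = 80/3.
Total output Q = 250/3, so price P = 87 - (1/2)·(250/3) = 136/3.

45.33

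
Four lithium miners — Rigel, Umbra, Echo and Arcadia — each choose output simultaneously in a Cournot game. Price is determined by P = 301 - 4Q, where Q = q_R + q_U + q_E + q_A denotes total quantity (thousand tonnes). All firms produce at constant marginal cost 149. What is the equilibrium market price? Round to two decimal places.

179.40

A representative firm's profit is π_i = q_i(301 - 4Q) - 149q_i.
Setting ∂π_i/∂q_i = 0 with rivals' quantities fixed: 152 - 8q_i - 4·Σ_{j≠i} q_j = 0.
By symmetry each firm produces the same amount; substituting Σ_{j≠i} q_j = 3q_i yields q_i = 152/20 = 38/5.
Total output Q = 152/5, so price P = 301 - 4·(152/5) = 897/5.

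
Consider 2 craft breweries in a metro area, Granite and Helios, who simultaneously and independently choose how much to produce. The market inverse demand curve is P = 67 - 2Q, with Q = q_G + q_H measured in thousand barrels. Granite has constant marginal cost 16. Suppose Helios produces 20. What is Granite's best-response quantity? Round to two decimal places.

2.75

With the rival's output fixed at 20, Granite's profit is π_G = (67 - 2·20 - 2q_G)q_G - (16q_G) = (27 - 2q_G)q_G - (16q_G).
∂π_G/∂q_G = 11 - 4q_G = 0, so q_G = 11/4.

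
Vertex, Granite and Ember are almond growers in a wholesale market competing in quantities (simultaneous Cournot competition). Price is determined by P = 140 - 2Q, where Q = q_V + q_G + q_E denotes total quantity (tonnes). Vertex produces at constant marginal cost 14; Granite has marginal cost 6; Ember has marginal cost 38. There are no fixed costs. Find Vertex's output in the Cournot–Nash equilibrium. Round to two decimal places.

17.75

Vertex's profit: π_V = (140 - 2Q)q_V - (14q_V). Setting ∂π_V/∂q_V = 0: 126 - 4q_V - 2(q_G + q_E) = 0.
Granite's profit: π_G = (140 - 2Q)q_G - (6q_G). Setting ∂π_G/∂q_G = 0: 134 - 4q_G - 2(q_V + q_E) = 0.
Ember's first-order condition: 102 - 4q_E - 2(q_V + q_G) = 0.
Summing all 3 equations gives 362 − 8Q = 0, hence Q = 181/4.
Back-substituting: q_V = (126 − 181/2)/2 = 71/4, q_G = (134 − 181/2)/2 = 87/4, q_E = (102 − 181/2)/2 = 23/4.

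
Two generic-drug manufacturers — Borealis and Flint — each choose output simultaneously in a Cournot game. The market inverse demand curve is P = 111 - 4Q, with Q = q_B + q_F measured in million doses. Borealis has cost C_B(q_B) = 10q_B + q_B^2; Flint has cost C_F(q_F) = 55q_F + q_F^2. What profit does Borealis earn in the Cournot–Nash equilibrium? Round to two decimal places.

437.78

Borealis's profit: π_B = (111 - 4Q)q_B - (10q_B + q_B²). Setting ∂π_B/∂q_B = 0: 101 - 10q_B - 4(q_F) = 0.
Flint's profit: π_F = (111 - 4Q)q_F - (55q_F + q_F²). Setting ∂π_F/∂q_F = 0: 56 - 10q_F - 4(q_B) = 0.
Best responses: q_B = (101 - 4q_F)/10, q_F = (56 - 4q_B)/10.
Substituting one into the other gives q_B = 131/14 and q_F = 13/7.
Price P = 111 - 4·(157/14) = 463/7.
Borealis's profit: (463/7)·(131/14) - 10·(131/14) - (131/14)² = 437.7806.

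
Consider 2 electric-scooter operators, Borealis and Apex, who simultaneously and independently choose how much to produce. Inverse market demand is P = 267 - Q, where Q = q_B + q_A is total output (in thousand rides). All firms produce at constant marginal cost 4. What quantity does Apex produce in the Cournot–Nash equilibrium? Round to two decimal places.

87.67

A representative firm's profit is π_i = q_i(267 - Q) - 4q_i.
Setting ∂π_i/∂q_i = 0 with rivals' quantities fixed: 263 - 2q_i - q_j = 0.
With identical firms every q_j equals q_i, so q_j = q_i and 263 = 3q_i, giving q_i = 263/3.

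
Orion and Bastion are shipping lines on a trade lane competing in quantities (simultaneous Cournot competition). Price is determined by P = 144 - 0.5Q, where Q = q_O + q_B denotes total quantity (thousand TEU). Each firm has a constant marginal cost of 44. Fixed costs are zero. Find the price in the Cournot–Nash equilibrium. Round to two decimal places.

Each firm earns π_i = (144 - 0.5Q)q_i - 44q_i.
Setting ∂π_i/∂q_i = 0 with rivals' quantities fixed: 100 - q_i - (1/2)q_j = 0.
With identical firms every q_j equals q_i, so q_j = q_i and 100 = (3/2)q_i, giving q_i = 200/3.
Total output Q = 400/3, so price P = 144 - (1/2)·(400/3) = 232/3.

77.33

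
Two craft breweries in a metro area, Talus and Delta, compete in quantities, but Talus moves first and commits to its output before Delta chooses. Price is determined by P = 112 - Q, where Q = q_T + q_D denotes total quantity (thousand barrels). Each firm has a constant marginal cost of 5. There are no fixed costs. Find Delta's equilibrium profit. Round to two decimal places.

The follower Delta best-responds to any q_T: π_D = (112 - Q)q_D - 5q_D.
Setting the follower's marginal profit to zero, 107 - q_T - 2q_D = 0, i.e. q_D = (107 - q_T)/2.
The leader anticipates this reaction. Substituting into P = 112 - Q gives P = 117/2 - (1/2)q_T, so π_T = (117/2 - (1/2)q_T)q_T - 5q_T.
Maximising: ∂π_T/∂q_T = 107/2 - q_T = 0, giving q_T = 107/2.
Then q_D = (107 - 107/2)/2 = 107/4.
Price P = 112 - 321/4 = 127/4.
Delta's profit: (127/4 - 5)·(107/4) = 715.5625.

715.56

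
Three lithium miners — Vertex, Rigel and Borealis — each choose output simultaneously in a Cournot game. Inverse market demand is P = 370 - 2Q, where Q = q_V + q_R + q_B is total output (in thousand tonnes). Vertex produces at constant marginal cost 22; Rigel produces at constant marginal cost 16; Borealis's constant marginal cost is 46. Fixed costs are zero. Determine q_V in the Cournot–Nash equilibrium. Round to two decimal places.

45.75

Vertex's profit: π_V = (370 - 2Q)q_V - (22q_V). Setting ∂π_V/∂q_V = 0: 348 - 4q_V - 2(q_R + q_B) = 0.
Rigel's profit: π_R = (370 - 2Q)q_R - (16q_R). Setting ∂π_R/∂q_R = 0: 354 - 4q_R - 2(q_V + q_B) = 0.
Borealis's profit: π_B = (370 - 2Q)q_B - (46q_B). Setting ∂π_B/∂q_B = 0: 324 - 4q_B - 2(q_V + q_R) = 0.
Summing all 3 equations gives 1026 − 8Q = 0, hence Q = 513/4.
Back-substituting: q_V = (348 − 513/2)/2 = 183/4, q_R = (354 − 513/2)/2 = 195/4, q_B = (324 − 513/2)/2 = 135/4.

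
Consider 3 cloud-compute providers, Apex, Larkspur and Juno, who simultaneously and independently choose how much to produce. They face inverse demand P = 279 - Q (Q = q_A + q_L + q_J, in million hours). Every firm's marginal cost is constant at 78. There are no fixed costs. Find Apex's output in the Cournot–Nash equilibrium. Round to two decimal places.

50.25

Each firm earns π_i = (279 - Q)q_i - 78q_i.
Setting ∂π_i/∂q_i = 0 with rivals' quantities fixed: 201 - 2q_i - Σ_{j≠i} q_j = 0.
With identical firms every q_j equals q_i, so Σ_{j≠i} q_j = 2q_i and 201 = 4q_i, giving q_i = 201/4.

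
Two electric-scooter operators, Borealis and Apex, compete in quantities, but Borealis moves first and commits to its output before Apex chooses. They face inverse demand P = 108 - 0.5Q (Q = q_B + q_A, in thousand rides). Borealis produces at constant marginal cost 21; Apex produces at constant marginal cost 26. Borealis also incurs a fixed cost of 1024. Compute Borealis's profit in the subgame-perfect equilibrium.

1092

Solve by backward induction. Given q_B, the follower Apex maximises π_A = (108 - (1/2)q_B - (1/2)q_A)q_A - 26q_A.
Follower FOC: 82 - (1/2)q_B - q_A = 0, so q_A(q_B) = (82 - (1/2)q_B).
The leader anticipates this reaction. Substituting into P = 108 - 0.5Q gives P = 67 - (1/4)q_B, so π_B = (67 - (1/4)q_B)q_B - 21q_B.
Leader FOC: 46 - (1/2)q_B = 0, so q_B = 92.
Then q_A = (82 - (1/2)·92) = 36.
Price P = 108 - (1/2)·128 = 44.
Borealis's profit: (44 - 21)·92 - 1024 = 1092.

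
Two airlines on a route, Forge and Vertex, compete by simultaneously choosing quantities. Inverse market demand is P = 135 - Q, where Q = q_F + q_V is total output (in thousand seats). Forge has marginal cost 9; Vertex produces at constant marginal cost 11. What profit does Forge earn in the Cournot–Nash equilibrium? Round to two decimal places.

1820.44

Forge's profit: π_F = (135 - Q)q_F - (9q_F). Setting ∂π_F/∂q_F = 0: 126 - 2q_F - (q_V) = 0.
Vertex's profit: π_V = (135 - Q)q_V - (11q_V). Setting ∂π_V/∂q_V = 0: 124 - 2q_V - (q_F) = 0.
So q_F = (126 - q_V)/2 and q_V = (124 - q_F)/2.
Solving the pair: q_F = 128/3, q_V = 122/3.
Price P = 135 - 250/3 = 155/3.
Forge's profit: (155/3 - 9)·(128/3) = 1820.4444.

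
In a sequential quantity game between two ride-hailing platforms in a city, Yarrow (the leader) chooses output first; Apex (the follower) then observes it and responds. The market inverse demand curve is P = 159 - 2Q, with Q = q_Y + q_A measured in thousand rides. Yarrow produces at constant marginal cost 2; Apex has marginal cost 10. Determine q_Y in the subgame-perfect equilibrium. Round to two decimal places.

41.25

Solve by backward induction. Given q_Y, the follower Apex maximises π_A = (159 - 2q_Y - 2q_A)q_A - 10q_A.
∂π_A/∂q_A = 149 - 2q_Y - 4q_A = 0 gives the reaction function q_A = (149 - 2q_Y)/4.
Yarrow substitutes q_A(q_Y) into its own profit: π_Y = q_Y(159 - 2q_Y - (149 - 2q_Y)/2) - 2q_Y = (169/2 - q_Y)q_Y - 2q_Y.
Maximising: ∂π_Y/∂q_Y = 165/2 - 2q_Y = 0, giving q_Y = 165/4.
Then q_A = (149 - 2·(165/4))/4 = 133/8.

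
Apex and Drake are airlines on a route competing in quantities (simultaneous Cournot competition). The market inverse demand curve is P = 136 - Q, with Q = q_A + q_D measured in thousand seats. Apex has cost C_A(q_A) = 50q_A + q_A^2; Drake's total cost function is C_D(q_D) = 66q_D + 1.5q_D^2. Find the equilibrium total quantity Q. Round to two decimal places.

29.16

Apex's profit: π_A = (136 - Q)q_A - (50q_A + q_A²). Setting ∂π_A/∂q_A = 0: 86 - 4q_A - (q_D) = 0.
Drake's first-order condition: 70 - 5q_D - (q_A) = 0.
So q_A = (86 - q_D)/4 and q_D = (70 - q_A)/5.
Substituting one into the other gives q_A = 360/19 and q_D = 194/19.
Total output Q = 360/19 + 194/19 = 554/19.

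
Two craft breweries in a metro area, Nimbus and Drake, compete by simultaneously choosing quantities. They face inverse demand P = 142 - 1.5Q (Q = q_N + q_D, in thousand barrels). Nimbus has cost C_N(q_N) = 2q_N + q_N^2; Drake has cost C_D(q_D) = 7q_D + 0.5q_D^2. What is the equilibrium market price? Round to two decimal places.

Nimbus's profit: π_N = (142 - 1.5Q)q_N - (2q_N + q_N²). Setting ∂π_N/∂q_N = 0: 140 - 5q_N - (3/2)(q_D) = 0.
Drake's first-order condition: 135 - 4q_D - (3/2)(q_N) = 0.
Rearranging gives the reaction functions q_N = (140 - (3/2)q_D)/5 and q_D = (135 - (3/2)q_N)/4.
Substituting one into the other gives q_N = 1430/71 and q_D = 1860/71.
Total output Q = 46.3380, so price P = 142 - (3/2)·46.3380 = 72.4930.

72.49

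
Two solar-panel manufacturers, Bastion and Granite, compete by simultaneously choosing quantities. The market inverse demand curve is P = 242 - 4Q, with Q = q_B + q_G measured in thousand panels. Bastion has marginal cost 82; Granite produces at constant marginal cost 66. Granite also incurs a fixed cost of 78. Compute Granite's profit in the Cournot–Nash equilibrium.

946

Bastion's profit: π_B = (242 - 4Q)q_B - (82q_B). Setting ∂π_B/∂q_B = 0: 160 - 8q_B - 4(q_G) = 0.
Granite's first-order condition: 176 - 8q_G - 4(q_B) = 0.
So q_B = (160 - 4q_G)/8 and q_G = (176 - 4q_B)/8.
Solving the pair: q_B = 12, q_G = 16.
Price P = 242 - 4·28 = 130.
Granite's profit: (130 - 66)·16 - 78 = 946.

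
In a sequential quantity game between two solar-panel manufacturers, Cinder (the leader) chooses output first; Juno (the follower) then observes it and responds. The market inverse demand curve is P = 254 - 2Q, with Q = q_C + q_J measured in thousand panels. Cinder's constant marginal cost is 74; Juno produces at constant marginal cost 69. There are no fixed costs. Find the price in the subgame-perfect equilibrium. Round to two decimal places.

The follower Juno best-responds to any q_C: π_J = (254 - 2Q)q_J - 69q_J.
∂π_J/∂q_J = 185 - 2q_C - 4q_J = 0 gives the reaction function q_J = (185 - 2q_C)/4.
The leader anticipates this reaction. Substituting into P = 254 - 2Q gives P = 323/2 - q_C, so π_C = (323/2 - q_C)q_C - 74q_C.
The leader's first-order condition 175/2 - 2q_C = 0 yields q_C = 175/4.
Then q_J = (185 - 2·(175/4))/4 = 195/8.
Total output Q = 545/8, so price P = 254 - 2·(545/8) = 471/4.

117.75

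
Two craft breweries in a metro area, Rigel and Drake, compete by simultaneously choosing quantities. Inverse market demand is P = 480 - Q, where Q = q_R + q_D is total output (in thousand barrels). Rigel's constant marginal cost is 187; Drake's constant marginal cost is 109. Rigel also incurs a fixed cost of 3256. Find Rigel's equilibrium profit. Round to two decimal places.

Rigel's profit: π_R = (480 - Q)q_R - (187q_R). Setting ∂π_R/∂q_R = 0: 293 - 2q_R - (q_D) = 0.
Drake's first-order condition: 371 - 2q_D - (q_R) = 0.
Best responses: q_R = (293 - q_D)/2, q_D = (371 - q_R)/2.
Substituting one into the other gives q_R = 215/3 and q_D = 449/3.
Price P = 480 - 664/3 = 776/3.
Rigel's profit: (776/3 - 187)·(215/3) - 3256 = 1880.1111.

1880.11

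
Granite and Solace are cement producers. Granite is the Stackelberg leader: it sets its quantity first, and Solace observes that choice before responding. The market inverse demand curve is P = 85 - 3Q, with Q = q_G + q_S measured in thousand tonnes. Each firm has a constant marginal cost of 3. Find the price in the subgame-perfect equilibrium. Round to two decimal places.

23.50

The follower Solace best-responds to any q_G: π_S = (85 - 3Q)q_S - 3q_S.
∂π_S/∂q_S = 82 - 3q_G - 6q_S = 0 gives the reaction function q_S = (82 - 3q_G)/6.
Granite substitutes q_S(q_G) into its own profit: π_G = q_G(85 - 3q_G - (82 - 3q_G)/2) - 3q_G = (44 - (3/2)q_G)q_G - 3q_G.
The leader's first-order condition 41 - 3q_G = 0 yields q_G = 41/3.
Then q_S = (82 - 3·(41/3))/6 = 41/6.
Total output Q = 41/2, so price P = 85 - 3·(41/2) = 47/2.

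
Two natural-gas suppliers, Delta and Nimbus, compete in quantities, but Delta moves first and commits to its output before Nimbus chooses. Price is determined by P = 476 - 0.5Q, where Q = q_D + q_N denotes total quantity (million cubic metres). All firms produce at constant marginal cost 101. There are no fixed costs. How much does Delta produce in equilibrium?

375

Solve by backward induction. Given q_D, the follower Nimbus maximises π_N = (476 - (1/2)q_D - (1/2)q_N)q_N - 101q_N.
Follower FOC: 375 - (1/2)q_D - q_N = 0, so q_N(q_D) = (375 - (1/2)q_D).
The leader anticipates this reaction. Substituting into P = 476 - 0.5Q gives P = 577/2 - (1/4)q_D, so π_D = (577/2 - (1/4)q_D)q_D - 101q_D.
Maximising: ∂π_D/∂q_D = 375/2 - (1/2)q_D = 0, giving q_D = 375.
Then q_N = (375 - (1/2)·375) = 375/2.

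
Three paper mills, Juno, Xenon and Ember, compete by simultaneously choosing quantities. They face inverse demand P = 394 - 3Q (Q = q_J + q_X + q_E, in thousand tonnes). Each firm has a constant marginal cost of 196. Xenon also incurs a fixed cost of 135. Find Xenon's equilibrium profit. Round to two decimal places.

Each firm earns π_i = (394 - 3Q)q_i - 196q_i.
Setting ∂π_i/∂q_i = 0 with rivals' quantities fixed: 198 - 6q_i - 3·Σ_{j≠i} q_j = 0.
By symmetry each firm produces the same amount; substituting Σ_{j≠i} q_j = 2q_i yields q_i = 198/12 = 33/2.
Price P = 394 - 3·(99/2) = 491/2.
Xenon's profit: (491/2 - 196)·(33/2) - 135 = 681.7500.

681.75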